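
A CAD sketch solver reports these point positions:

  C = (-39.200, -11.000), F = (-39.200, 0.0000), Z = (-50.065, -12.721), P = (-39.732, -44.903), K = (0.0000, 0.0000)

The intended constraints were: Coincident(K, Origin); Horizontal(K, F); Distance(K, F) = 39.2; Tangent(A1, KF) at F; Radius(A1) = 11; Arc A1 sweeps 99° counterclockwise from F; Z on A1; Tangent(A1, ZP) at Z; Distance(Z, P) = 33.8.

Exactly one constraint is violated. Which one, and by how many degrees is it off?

Tangent(A1, ZP) at Z — off by 8.80°.

K = (0.00, 0.00) ✓; K.y = 0.00, F.y = 0.00 ✓; |KF| = 39.20 ✓; ∠(CF, FK) = 90.00° ✓; |CF| = 11.00 ✓; bearing(C→Z) − bearing(C→F) = 99.00° ✓; |CZ| = 11.00 ✓; ∠(CZ, ZP) = 81.20° ✗; |ZP| = 33.80 ✓.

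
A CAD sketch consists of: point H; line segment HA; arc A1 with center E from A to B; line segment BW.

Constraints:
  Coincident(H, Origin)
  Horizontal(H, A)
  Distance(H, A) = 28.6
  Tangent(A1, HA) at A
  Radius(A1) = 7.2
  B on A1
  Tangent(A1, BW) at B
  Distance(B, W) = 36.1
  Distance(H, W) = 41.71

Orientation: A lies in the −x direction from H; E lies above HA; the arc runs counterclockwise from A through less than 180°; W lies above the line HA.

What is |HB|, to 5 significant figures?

22.296

H is at the origin; HA is horizontal with |HA| = 28.6 and A on the −x side, so A = (-28.600, 0.0000). The tangent condition forces EA to be normal to HA, so E = A + (0, 7.2) = (-28.600, 7.2000). Since EB ⟂ BW (tangency), |EW| = √(7.2² + 36.1²) = 36.811 regardless of where B sits on A1. So W lies on both circle(H, 41.71) and circle(E, 36.811); the above-HA intersection is W = (-11.865, 39.987). B is the foot of the tangent from W: B = (-21.671, 5.2442).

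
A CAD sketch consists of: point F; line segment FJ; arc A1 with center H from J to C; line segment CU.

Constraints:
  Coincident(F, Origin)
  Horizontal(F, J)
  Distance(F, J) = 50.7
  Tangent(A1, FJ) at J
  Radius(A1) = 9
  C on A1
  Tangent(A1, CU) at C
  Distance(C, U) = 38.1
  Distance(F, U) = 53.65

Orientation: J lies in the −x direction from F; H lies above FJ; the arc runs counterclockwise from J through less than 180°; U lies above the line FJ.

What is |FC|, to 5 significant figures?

42.545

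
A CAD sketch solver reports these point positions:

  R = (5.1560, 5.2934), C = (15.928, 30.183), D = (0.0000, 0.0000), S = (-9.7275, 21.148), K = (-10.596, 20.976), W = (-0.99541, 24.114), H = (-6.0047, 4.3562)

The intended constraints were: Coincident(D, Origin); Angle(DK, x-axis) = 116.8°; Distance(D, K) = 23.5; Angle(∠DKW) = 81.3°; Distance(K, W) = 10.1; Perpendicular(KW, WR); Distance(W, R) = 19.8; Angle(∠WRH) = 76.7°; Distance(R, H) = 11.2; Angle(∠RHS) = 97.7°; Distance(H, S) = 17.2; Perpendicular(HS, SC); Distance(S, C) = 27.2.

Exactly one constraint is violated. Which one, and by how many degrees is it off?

Perpendicular(HS, SC) — off by 6.90°.

D = (0.00, 0.00) ✓; DK at 116.8° ✓; |DK| = 23.50 ✓; ∠DKW = 81.30° ✓; |KW| = 10.10 ✓; ∠(KW, WR) = 90.00° ✓; |WR| = 19.80 ✓; ∠WRH = 76.70° ✓; |RH| = 11.20 ✓; ∠RHS = 97.70° ✓; |HS| = 17.20 ✓; ∠(HS, SC) = 83.10° ✗; |SC| = 27.20 ✓.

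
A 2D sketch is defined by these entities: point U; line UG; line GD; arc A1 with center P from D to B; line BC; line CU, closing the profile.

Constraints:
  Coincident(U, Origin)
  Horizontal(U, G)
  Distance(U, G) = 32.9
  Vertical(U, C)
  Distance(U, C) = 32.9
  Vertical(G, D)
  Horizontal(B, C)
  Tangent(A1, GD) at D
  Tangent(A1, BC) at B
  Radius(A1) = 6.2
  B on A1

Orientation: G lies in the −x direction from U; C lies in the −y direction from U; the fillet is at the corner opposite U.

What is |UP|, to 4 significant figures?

37.76

U is at the origin; U and G share the same y with |UG| = 32.9 and G on the −x side, so G = (-32.90, 0.000). U and C share the same x with |UC| = 32.9 and C on the −y side, so C = (0.000, -32.90). The virtual corner opposite U is at (-32.90, -32.90). Since A1 is tangent to GD there, PD ⟂ GD and since A1 is tangent to BC there, PB ⟂ BC, with radius 6.2, so the center P sits 6.2 in from both sides at P = (-26.70, -26.70). Then |UP| = |P − U| = 37.76.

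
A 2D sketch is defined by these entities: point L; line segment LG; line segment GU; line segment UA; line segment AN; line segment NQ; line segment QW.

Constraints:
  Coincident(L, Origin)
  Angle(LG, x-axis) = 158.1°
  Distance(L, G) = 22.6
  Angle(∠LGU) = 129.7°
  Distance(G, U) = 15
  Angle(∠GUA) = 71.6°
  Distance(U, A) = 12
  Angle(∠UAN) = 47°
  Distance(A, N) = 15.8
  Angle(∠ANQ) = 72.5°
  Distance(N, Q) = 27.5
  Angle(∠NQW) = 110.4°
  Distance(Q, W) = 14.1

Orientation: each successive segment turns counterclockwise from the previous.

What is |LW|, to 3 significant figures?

54.1

L is at the origin; LG runs at 158.1° with length 22.6, so G = (-21.0, 8.43). ∠LGU = 129.7° gives GU at -152° from the x-axis; with |GU| = 15.0, U = (-34.2, 1.30). ∠GUA = 71.6° gives UA at -43.2° from the x-axis; with |UA| = 12.0, A = (-25.4, -6.92). ∠UAN = 47.0° gives AN at 89.8° from the x-axis; with |AN| = 15.8, N = (-25.4, 8.88). ∠ANQ = 72.5° gives NQ at -163° from the x-axis; with |NQ| = 27.5, Q = (-51.6, 0.703). ∠NQW = 110.4° gives QW at -93.1° from the x-axis; with |QW| = 14.1, W = (-52.4, -13.4). Then |LW| = |W − L| = 54.1.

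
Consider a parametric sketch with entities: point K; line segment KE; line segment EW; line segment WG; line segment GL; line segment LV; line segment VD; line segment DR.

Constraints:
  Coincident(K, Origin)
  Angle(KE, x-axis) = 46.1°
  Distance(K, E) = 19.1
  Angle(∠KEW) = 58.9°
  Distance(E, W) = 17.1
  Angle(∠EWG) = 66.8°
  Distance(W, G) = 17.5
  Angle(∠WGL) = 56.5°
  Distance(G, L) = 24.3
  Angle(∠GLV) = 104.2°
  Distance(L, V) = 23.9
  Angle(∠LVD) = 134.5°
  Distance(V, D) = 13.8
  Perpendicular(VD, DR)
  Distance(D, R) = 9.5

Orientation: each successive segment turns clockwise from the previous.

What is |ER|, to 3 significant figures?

30.0

∠LVD = 134.5° gives VD at -73.0° from the x-axis; with |VD| = 13.8, D = (41.7, -6.35). VD is perpendicular to DR, so DR runs at -163°; with |DR| = 9.5, R = (32.7, -9.13). Then |ER| = |R − E| = 30.0.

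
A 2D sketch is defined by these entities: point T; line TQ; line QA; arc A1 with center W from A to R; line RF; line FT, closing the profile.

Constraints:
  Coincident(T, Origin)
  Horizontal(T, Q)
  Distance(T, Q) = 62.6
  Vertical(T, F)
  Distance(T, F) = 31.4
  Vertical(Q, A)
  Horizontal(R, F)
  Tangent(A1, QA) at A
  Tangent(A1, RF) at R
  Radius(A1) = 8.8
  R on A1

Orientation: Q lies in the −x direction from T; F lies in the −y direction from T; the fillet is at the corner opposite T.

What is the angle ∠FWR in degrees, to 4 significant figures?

80.71°

T is at the origin; TQ is horizontal with |TQ| = 62.6 and Q on the −x side, so Q = (-62.60, 0.000). TF is vertical with |TF| = 31.4 and F on the −y side, so F = (0.000, -31.40). The virtual corner opposite T is at (-62.60, -31.40). Tangency of A1 to QA means the radius WA is perpendicular to QA and the tangent condition forces WR to be normal to RF, with radius 8.8, so the center W sits 8.8 in from both sides at W = (-53.80, -22.60). That places the tangent points at A = (-62.60, -22.60) on QA and R = (-53.80, -31.40) on RF. Then cos ∠FWR = WF·WR / (|WF||WR|), giving 80.71°.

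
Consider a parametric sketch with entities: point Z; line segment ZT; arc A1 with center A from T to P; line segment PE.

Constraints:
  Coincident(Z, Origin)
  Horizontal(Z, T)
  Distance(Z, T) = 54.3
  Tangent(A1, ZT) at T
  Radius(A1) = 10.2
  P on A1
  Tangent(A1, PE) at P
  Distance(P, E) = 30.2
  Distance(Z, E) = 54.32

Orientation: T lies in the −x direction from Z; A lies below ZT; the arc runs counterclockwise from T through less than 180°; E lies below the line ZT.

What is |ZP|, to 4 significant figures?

63.68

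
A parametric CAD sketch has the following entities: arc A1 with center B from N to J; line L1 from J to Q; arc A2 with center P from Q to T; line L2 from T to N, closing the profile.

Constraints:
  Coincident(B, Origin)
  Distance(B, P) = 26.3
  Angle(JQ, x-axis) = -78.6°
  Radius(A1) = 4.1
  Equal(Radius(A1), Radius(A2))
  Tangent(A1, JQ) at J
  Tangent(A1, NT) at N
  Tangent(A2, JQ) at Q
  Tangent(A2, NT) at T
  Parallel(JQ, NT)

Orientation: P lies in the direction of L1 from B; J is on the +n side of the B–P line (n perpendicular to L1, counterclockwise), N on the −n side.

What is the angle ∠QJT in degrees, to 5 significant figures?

17.317°

Tangency of A1 to both parallel lines with radius 4.1 puts J and N at B ± 4.1·n: J = (4.0191, 0.81040), N = (-4.0191, -0.81040). Equal radii place Q and T the same way about P: Q = P + 4.1·n = (9.2175, -24.971), T = P − 4.1·n = (1.1793, -26.592). Then cos ∠QJT = JQ·JT / (|JQ||JT|), giving 17.317°.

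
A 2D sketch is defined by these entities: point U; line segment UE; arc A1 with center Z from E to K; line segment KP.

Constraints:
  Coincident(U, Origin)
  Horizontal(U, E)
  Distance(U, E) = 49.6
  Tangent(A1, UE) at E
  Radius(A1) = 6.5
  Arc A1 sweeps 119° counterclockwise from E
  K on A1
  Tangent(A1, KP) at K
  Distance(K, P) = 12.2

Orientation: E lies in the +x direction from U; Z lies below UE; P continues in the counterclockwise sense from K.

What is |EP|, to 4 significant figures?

20.32

U is at the origin; U and E share the same y with |UE| = 49.6 and E on the +x side, so E = (49.60, 0.000). Tangency of A1 to UE means the radius ZE is perpendicular to UE, so Z = E + (0, -6.5) = (49.60, -6.500). On A1, E sits at bearing 90° from Z; a 119° counterclockwise sweep puts K at bearing 209°, so K = Z + 6.5·(cos 209°, sin 209°) = (43.91, -9.651). The tangent condition forces ZK to be normal to KP, so KP runs along (−sin 209°, cos 209°); with |KP| = 12.2, P = (49.83, -20.32). Then |EP| = |P − E| = 20.32.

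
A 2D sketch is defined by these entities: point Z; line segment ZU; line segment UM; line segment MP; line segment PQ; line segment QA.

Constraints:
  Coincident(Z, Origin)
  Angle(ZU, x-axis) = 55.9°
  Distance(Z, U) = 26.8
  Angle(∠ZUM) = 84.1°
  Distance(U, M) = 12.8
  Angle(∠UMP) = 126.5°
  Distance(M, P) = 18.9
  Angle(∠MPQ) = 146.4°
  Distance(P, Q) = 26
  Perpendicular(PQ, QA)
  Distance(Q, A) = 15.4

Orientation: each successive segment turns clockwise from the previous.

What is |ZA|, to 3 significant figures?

16.9

∠MPQ = 146.4° gives PQ at -127° from the x-axis; with |PQ| = 26.0, Q = (7.99, -25.6). PQ ⟂ QA, so QA runs at 143°; with |QA| = 15.4, A = (-4.29, -16.3). Then |ZA| = |A − Z| = 16.9.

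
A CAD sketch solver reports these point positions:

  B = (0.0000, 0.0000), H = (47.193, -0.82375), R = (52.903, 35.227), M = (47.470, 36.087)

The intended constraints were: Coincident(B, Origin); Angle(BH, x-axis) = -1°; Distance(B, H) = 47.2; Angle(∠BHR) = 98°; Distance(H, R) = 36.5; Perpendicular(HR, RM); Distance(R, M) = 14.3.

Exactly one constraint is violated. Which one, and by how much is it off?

Distance(R, M) = 14.3 — off by 8.80.

B = (0.00, 0.00) ✓; BH at -1.000° ✓; |BH| = 47.20 ✓; ∠BHR = 98.00° ✓; |HR| = 36.50 ✓; ∠(HR, RM) = 90.01° ✓; |RM| = 5.501 ✗.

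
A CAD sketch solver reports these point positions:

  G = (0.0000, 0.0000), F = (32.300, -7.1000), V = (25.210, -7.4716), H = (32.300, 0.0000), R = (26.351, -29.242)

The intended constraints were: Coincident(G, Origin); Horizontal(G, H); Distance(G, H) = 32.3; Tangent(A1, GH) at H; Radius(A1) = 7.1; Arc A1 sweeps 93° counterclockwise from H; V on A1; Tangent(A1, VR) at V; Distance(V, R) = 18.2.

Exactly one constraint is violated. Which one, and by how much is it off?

Distance(V, R) = 18.2 — off by 3.60.

G = (0.00, 0.00) ✓; G.y = 0.00, H.y = 0.00 ✓; |GH| = 32.30 ✓; ∠(FH, HG) = 90.00° ✓; |FH| = 7.100 ✓; bearing(F→V) − bearing(F→H) = 93.00° ✓; |FV| = 7.100 ✓; ∠(FV, VR) = 90.00° ✓; |VR| = 21.80 ✗.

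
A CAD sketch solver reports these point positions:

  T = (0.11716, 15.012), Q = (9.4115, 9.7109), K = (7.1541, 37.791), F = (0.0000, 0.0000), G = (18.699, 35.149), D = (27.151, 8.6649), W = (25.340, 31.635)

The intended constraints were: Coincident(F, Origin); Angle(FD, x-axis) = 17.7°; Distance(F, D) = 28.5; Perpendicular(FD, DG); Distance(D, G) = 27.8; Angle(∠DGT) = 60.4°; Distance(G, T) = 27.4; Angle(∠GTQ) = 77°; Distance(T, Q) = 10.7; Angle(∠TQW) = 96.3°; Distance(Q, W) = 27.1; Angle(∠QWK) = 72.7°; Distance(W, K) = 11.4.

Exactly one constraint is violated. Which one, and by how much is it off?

Distance(W, K) = 11.4 — off by 7.80.

F = (0.00, 0.00) ✓; FD at 17.70° ✓; |FD| = 28.50 ✓; ∠(FD, DG) = 90.00° ✓; |DG| = 27.80 ✓; ∠DGT = 60.40° ✓; |GT| = 27.40 ✓; ∠GTQ = 77.00° ✓; |TQ| = 10.70 ✓; ∠TQW = 96.30° ✓; |QW| = 27.10 ✓; ∠QWK = 72.70° ✓; |WK| = 19.20 ✗.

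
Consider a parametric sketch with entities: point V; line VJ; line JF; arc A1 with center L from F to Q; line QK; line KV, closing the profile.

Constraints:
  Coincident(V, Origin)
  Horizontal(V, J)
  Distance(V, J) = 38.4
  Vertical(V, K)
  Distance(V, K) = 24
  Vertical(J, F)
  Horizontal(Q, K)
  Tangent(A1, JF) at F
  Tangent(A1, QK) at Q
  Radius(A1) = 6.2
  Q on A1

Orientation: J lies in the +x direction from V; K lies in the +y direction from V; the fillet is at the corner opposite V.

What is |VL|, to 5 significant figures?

36.792

V is at the origin; VJ is horizontal with |VJ| = 38.4 and J on the +x side, so J = (38.400, 0.0000). V and K share the same x with |VK| = 24.0 and K on the +y side, so K = (0.0000, 24.000). The virtual corner opposite V is at (38.400, 24.000). Tangency of A1 to JF means the radius LF is perpendicular to JF and tangency of A1 to QK means the radius LQ is perpendicular to QK, with radius 6.2, so the center L sits 6.2 in from both sides at L = (32.200, 17.800). Then |VL| = |L − V| = 36.792.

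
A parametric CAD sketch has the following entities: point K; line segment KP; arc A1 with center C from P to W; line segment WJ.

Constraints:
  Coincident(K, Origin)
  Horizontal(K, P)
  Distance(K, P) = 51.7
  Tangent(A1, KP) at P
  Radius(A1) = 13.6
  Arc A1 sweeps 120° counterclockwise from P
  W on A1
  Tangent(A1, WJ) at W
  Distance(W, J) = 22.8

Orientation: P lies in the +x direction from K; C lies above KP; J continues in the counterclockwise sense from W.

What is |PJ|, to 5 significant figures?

40.147

K is at the origin; KP is horizontal with |KP| = 51.7 and P on the +x side, so P = (51.700, 0.0000). The tangent condition forces CP to be normal to KP, so C = P + (0, 13.6) = (51.700, 13.600). On A1, P sits at bearing -90° from C; a 120° counterclockwise sweep puts W at bearing 30°, so W = C + 13.6·(cos 30°, sin 30°) = (63.478, 20.400). The tangent condition forces CW to be normal to WJ, so WJ runs along (−sin 30°, cos 30°); with |WJ| = 22.8, J = (52.078, 40.145). Then |PJ| = |J − P| = 40.147.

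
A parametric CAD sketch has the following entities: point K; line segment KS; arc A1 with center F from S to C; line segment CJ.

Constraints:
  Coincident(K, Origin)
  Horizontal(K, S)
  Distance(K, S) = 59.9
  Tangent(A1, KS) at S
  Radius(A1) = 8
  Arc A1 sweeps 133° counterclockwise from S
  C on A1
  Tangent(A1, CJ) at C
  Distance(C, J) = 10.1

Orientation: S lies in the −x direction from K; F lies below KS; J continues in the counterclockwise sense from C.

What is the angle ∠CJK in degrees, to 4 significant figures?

113.5°

K is at the origin; KS is horizontal with |KS| = 59.9 and S on the −x side, so S = (-59.90, 0.000). Since A1 is tangent to KS there, FS ⟂ KS, so F = S + (0, -8) = (-59.90, -8.000). On A1, S sits at bearing 90° from F; a 133° counterclockwise sweep puts C at bearing 223°, so C = F + 8.0·(cos 223°, sin 223°) = (-65.75, -13.46). A1 meets CJ tangentially, so FC is at right angles to CJ, so CJ runs along (−sin 223°, cos 223°); with |CJ| = 10.1, J = (-58.86, -20.84). Then cos ∠CJK = JC·JK / (|JC||JK|), giving 113.5°.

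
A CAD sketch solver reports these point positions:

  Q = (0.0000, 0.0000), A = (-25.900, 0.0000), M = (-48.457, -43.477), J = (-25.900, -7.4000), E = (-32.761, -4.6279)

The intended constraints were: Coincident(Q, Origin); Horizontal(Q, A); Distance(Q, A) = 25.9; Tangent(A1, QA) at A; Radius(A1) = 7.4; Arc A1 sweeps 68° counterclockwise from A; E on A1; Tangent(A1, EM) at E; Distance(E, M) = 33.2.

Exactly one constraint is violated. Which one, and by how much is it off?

Distance(E, M) = 33.2 — off by 8.70.

Q = (0.00, 0.00) ✓; Q.y = 0.00, A.y = 0.00 ✓; |QA| = 25.90 ✓; ∠(JA, AQ) = 90.00° ✓; |JA| = 7.400 ✓; bearing(J→E) − bearing(J→A) = 68.00° ✓; |JE| = 7.400 ✓; ∠(JE, EM) = 90.00° ✓; |EM| = 41.90 ✗.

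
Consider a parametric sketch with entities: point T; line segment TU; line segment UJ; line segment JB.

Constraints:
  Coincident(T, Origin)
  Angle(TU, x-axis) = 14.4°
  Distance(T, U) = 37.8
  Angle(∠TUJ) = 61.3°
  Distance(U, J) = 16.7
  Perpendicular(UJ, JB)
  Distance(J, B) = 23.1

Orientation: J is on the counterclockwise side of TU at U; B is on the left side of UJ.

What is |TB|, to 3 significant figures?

10.2

T is at the origin; TU runs at 14.4° with length 37.8, so U = 37.8·(cos 14.4°, sin 14.4°) = (36.6, 9.40). ∠TUJ = 61.3°, so UJ runs at 14.4° + (180° − 61.3°) = 133° from the x-axis; with |UJ| = 16.7, J = U + 16.7·(cos 133°, sin 133°) = (25.2, 21.6). UJ is perpendicular to JB; with |JB| = 23.1 on the left of UJ, B = J + 23.1·(-0.730, -0.683) = (8.34, 5.81). Then |TB| = |B − T| = 10.2.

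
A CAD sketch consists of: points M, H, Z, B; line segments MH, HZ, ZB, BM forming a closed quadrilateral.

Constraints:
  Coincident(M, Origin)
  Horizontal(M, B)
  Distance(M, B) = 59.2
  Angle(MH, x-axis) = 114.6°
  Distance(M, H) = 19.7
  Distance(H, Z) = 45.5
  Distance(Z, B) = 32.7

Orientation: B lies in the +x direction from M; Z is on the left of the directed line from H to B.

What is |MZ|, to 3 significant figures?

44.0

M is at the origin; MB is horizontal with |MB| = 59.2 and B in +x, so B = (59.2, 0). MH runs at 114.6° with |MH| = 19.7, so H = (-8.20, 17.9). Z is determined by |HZ| = 45.5 and |ZB| = 32.7 together: it lies at the intersection of circle(H, 45.5) and circle(B, 32.7). With |HB| = 69.7, the foot of the radical line on HB is 42.0 from H and the perpendicular offset is √(45.5² − 42.0²) = 17.4. Taking the left-of-HB solution: Z = (36.9, 23.9).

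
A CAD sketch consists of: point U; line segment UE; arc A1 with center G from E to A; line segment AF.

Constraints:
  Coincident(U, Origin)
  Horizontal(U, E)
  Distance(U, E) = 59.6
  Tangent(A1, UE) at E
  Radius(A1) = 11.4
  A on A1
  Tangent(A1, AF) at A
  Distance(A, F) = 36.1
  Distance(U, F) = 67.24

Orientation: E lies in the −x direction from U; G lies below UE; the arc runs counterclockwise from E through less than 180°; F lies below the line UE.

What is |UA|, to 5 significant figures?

71.179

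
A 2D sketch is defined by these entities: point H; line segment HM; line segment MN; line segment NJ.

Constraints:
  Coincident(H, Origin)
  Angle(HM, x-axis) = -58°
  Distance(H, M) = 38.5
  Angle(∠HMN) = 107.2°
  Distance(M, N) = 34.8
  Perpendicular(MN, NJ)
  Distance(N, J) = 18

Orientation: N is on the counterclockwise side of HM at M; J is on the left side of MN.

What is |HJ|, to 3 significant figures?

49.9

H is at the origin; HM runs at -58.0° with length 38.5, so M = 38.5·(cos -58.0°, sin -58.0°) = (20.4, -32.6). ∠HMN = 107.2°, so MN runs at -58.0° + (180° − 107.2°) = 14.8° from the x-axis; with |MN| = 34.8, N = M + 34.8·(cos 14.8°, sin 14.8°) = (54.0, -23.8). MN ⟂ NJ; with |NJ| = 18.0 on the left of MN, J = N + 18.0·(-0.255, 0.967) = (49.4, -6.36). Then |HJ| = |J − H| = 49.9.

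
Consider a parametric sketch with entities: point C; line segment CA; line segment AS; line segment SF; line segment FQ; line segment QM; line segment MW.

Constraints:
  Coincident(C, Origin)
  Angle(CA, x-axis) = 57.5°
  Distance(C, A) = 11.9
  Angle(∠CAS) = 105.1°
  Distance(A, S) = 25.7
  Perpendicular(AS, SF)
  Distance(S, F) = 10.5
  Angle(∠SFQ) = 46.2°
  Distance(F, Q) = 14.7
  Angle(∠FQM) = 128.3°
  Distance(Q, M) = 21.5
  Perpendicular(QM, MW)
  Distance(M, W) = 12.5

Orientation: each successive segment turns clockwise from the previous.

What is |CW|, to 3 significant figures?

45.3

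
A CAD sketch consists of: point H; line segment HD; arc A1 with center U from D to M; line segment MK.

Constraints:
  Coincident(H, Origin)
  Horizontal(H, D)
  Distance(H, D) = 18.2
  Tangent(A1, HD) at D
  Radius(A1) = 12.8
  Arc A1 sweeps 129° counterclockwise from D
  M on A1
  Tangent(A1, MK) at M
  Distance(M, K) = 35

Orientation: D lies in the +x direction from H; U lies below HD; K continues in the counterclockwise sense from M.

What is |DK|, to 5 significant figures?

49.550

H is at the origin; H and D share the same y with |HD| = 18.2 and D on the +x side, so D = (18.200, 0.0000). Since A1 is tangent to HD there, UD ⟂ HD, so U = D + (0, -12.8) = (18.200, -12.800). On A1, D sits at bearing 90° from U; a 129° counterclockwise sweep puts M at bearing 219°, so M = U + 12.8·(cos 219°, sin 219°) = (8.2525, -20.855). Since A1 is tangent to MK there, UM ⟂ MK, so MK runs along (−sin 219°, cos 219°); with |MK| = 35.0, K = (30.279, -48.055). Then |DK| = |K − D| = 49.550.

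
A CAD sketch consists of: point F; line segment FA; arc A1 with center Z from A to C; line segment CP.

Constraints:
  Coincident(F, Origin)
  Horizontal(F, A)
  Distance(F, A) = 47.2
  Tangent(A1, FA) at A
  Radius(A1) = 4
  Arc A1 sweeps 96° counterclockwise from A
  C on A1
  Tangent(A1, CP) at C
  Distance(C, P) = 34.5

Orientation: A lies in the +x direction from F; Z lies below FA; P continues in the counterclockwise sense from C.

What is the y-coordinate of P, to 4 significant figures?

-38.73

F is at the origin; F and A share the same y with |FA| = 47.2 and A on the +x side, so A = (47.20, 0.000). A1 meets FA tangentially, so ZA is at right angles to FA, so Z = A + (0, -4) = (47.20, -4.000). On A1, A sits at bearing 90° from Z; a 96° counterclockwise sweep puts C at bearing 186°, so C = Z + 4.0·(cos 186°, sin 186°) = (43.22, -4.418). The tangent condition forces ZC to be normal to CP, so CP runs along (−sin 186°, cos 186°); with |CP| = 34.5, P = (46.83, -38.73). So P.y = -38.73.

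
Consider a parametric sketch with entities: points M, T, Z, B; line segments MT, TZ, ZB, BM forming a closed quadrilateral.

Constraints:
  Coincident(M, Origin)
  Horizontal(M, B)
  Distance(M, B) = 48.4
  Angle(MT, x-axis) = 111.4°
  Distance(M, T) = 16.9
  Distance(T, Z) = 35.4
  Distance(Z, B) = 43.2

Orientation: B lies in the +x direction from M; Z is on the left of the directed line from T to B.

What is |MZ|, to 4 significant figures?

42.28

Checks: |TZ| = 35.40 ✓; |ZB| = 43.20 ✓.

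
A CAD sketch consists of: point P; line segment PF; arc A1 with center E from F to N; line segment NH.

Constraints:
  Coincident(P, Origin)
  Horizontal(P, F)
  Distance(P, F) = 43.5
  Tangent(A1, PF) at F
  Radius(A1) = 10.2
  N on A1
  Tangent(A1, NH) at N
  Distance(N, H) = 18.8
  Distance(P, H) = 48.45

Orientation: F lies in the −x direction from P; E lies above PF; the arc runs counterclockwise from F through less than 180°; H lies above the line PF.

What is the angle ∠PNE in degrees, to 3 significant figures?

148°

P is at the origin; PF is horizontal with |PF| = 43.5 and F on the −x side, so F = (-43.5, 0.00). The tangent condition forces EF to be normal to PF, so E = F + (0, 10.2) = (-43.5, 10.2). Since EN ⟂ NH (tangency), |EH| = √(10.2² + 18.8²) = 21.4 regardless of where N sits on A1. So H lies on both circle(P, 48.45) and circle(E, 21.4); the above-PF intersection is H = (-37.5, 30.7). N is the foot of the tangent from H: N = (-33.5, 12.3).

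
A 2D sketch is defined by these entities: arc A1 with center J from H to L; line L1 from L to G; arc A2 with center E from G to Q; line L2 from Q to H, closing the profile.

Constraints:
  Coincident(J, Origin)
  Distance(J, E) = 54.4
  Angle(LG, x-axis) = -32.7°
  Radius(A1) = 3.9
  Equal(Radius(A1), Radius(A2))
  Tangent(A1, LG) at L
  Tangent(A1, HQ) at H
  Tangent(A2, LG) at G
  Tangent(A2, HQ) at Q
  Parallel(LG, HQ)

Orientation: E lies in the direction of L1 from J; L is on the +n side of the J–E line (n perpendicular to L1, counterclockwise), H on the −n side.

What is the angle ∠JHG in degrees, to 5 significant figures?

81.840°

The slot axis is L1's direction at -32.7°, so u = (cos -32.7°, sin -32.7°) = (0.84151, -0.54024) and n = (−sin -32.7°, cos -32.7°) = (0.54024, 0.84151). J is at the origin and E lies 54.4 along u from J, so E = 54.4·u = (45.778, -29.389). Tangency of A1 to both parallel lines with radius 3.9 puts L and H at J ± 3.9·n: L = (2.1069, 3.2819), H = (-2.1069, -3.2819). Equal radii place G and Q the same way about E: G = E + 3.9·n = (47.885, -26.107), Q = E − 3.9·n = (43.671, -32.671). Then cos ∠JHG = HJ·HG / (|HJ||HG|), giving 81.840°.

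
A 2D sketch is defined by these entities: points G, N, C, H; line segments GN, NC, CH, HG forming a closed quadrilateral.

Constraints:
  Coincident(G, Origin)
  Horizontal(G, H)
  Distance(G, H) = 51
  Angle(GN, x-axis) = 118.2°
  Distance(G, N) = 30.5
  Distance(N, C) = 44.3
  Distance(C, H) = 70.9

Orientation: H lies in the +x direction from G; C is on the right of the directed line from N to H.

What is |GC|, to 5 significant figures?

24.788

Checks: G = (0.00, 0.00) ✓; |NC| = 44.30 ✓; |CH| = 70.90 ✓.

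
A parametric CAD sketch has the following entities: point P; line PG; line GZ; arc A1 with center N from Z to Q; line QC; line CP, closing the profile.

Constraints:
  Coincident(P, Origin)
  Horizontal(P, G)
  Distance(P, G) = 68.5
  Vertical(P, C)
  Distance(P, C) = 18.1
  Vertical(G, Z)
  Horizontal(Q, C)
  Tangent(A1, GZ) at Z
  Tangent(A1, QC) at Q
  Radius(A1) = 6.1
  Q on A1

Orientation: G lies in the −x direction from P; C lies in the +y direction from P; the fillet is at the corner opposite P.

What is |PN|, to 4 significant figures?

63.54

P is at the origin; PG is horizontal with |PG| = 68.5 and G on the −x side, so G = (-68.50, 0.000). PC is vertical with |PC| = 18.1 and C on the +y side, so C = (0.000, 18.10). The virtual corner opposite P is at (-68.50, 18.10). A1 meets GZ tangentially, so NZ is at right angles to GZ and the tangent condition forces NQ to be normal to QC, with radius 6.1, so the center N sits 6.1 in from both sides at N = (-62.40, 12.00). Then |PN| = |N − P| = 63.54.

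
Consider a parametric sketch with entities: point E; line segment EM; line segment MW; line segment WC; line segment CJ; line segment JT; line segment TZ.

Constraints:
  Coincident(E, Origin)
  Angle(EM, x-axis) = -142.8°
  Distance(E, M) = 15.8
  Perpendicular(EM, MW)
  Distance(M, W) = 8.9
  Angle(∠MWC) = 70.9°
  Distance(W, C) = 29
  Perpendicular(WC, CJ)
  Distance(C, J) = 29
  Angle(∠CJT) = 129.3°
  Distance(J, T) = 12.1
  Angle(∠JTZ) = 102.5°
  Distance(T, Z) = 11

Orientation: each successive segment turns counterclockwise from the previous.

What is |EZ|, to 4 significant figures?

27.49

E is at the origin; EM runs at -142.8° with length 15.8, so M = (-12.59, -9.553). EM is perpendicular to MW, so MW runs at -52.80°; with |MW| = 8.9, W = (-7.204, -16.64). ∠MWC = 70.9° gives WC at 56.30° from the x-axis; with |WC| = 29.0, C = (8.886, 7.485). WC is perpendicular to CJ, so CJ runs at 146.3°; with |CJ| = 29.0, J = (-15.24, 23.58). ∠CJT = 129.3° gives JT at -163.0° from the x-axis; with |JT| = 12.1, T = (-26.81, 20.04). ∠JTZ = 102.5° gives TZ at -85.50° from the x-axis; with |TZ| = 11.0, Z = (-25.95, 9.072). Then |EZ| = |Z − E| = 27.49.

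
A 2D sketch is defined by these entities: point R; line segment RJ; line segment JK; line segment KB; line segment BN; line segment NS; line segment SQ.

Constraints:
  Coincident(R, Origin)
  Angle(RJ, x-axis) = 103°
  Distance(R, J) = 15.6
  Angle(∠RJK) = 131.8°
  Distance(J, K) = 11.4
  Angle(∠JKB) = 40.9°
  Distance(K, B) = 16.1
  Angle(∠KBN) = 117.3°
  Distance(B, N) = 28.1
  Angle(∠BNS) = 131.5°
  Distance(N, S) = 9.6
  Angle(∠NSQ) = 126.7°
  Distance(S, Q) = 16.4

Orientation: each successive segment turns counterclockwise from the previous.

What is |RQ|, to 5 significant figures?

35.832

R is at the origin; RJ runs at 103.0° with length 15.6, so J = (-3.5092, 15.200). ∠RJK = 131.8° gives JK at 151.20° from the x-axis; with |JK| = 11.4, K = (-13.499, 20.692). ∠JKB = 40.9° gives KB at -69.700° from the x-axis; with |KB| = 16.1, B = (-7.9135, 5.5922). ∠KBN = 117.3° gives BN at -7.0000° from the x-axis; with |BN| = 28.1, N = (19.977, 2.1676). ∠BNS = 131.5° gives NS at 41.500° from the x-axis; with |NS| = 9.6, S = (27.167, 8.5288). ∠NSQ = 126.7° gives SQ at 94.800° from the x-axis; with |SQ| = 16.4, Q = (25.795, 24.871). Then |RQ| = |Q − R| = 35.832.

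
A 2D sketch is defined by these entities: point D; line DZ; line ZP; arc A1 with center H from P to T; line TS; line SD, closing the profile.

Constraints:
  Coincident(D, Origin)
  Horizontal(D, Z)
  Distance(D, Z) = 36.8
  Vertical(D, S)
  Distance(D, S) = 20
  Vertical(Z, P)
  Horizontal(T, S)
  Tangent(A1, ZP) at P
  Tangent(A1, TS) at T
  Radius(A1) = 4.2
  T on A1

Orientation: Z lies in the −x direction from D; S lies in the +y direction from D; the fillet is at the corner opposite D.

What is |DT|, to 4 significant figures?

38.25

D is at the origin; D and Z share the same y with |DZ| = 36.8 and Z on the −x side, so Z = (-36.80, 0.000). DS is vertical with |DS| = 20.0 and S on the +y side, so S = (0.000, 20.00). The virtual corner opposite D is at (-36.80, 20.00). Tangency of A1 to ZP means the radius HP is perpendicular to ZP and since A1 is tangent to TS there, HT ⟂ TS, with radius 4.2, so the center H sits 4.2 in from both sides at H = (-32.60, 15.80). That places the tangent points at P = (-36.80, 15.80) on ZP and T = (-32.60, 20.00) on TS. Then |DT| = |T − D| = 38.25.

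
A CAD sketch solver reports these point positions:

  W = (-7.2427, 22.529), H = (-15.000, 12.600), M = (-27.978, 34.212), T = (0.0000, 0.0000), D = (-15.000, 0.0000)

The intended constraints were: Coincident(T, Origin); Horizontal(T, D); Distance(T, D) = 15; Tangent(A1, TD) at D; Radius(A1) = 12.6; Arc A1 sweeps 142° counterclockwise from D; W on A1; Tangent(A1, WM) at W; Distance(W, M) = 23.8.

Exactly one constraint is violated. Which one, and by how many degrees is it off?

Tangent(A1, WM) at W — off by 8.60°.

T = (0.00, 0.00) ✓; T.y = 0.00, D.y = 0.00 ✓; |TD| = 15.00 ✓; ∠(HD, DT) = 90.00° ✓; |HD| = 12.60 ✓; bearing(H→W) − bearing(H→D) = 142.0° ✓; |HW| = 12.60 ✓; ∠(HW, WM) = 81.40° ✗; |WM| = 23.80 ✓.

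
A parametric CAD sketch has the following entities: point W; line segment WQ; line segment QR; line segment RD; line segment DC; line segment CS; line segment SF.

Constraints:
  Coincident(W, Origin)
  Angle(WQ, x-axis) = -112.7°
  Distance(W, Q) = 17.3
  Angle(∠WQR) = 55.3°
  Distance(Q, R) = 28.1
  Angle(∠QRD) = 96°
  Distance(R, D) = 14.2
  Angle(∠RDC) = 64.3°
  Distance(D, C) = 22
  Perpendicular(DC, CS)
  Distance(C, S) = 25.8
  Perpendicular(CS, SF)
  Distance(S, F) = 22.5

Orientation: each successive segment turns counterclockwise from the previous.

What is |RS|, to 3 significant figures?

20.5

W is at the origin; WQ runs at -112.7° with length 17.3, so Q = (-6.68, -16.0). ∠WQR = 55.3° gives QR at 12.0° from the x-axis; with |QR| = 28.1, R = (20.8, -10.1). ∠QRD = 96.0° gives RD at 96.0° from the x-axis; with |RD| = 14.2, D = (19.3, 4.00). ∠RDC = 64.3° gives DC at -148° from the x-axis; with |DC| = 22.0, C = (0.608, -7.56). The perpendicularity gives CS at right angles to DC, so CS runs at -58.3°; with |CS| = 25.8, S = (14.2, -29.5). Then |RS| = |S − R| = 20.5.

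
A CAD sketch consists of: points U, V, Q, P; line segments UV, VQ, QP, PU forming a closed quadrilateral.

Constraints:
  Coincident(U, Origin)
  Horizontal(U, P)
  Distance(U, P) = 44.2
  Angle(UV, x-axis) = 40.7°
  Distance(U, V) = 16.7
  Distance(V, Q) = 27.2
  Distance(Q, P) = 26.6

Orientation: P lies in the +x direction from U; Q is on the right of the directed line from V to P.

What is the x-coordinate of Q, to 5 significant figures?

22.002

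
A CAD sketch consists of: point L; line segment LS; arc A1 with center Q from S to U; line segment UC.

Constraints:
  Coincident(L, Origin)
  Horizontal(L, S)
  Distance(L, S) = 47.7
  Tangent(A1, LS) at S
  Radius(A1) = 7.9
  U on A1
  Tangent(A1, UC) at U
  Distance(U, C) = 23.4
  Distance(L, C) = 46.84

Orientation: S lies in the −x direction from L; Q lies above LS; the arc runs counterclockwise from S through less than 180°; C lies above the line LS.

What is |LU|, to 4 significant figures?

40.45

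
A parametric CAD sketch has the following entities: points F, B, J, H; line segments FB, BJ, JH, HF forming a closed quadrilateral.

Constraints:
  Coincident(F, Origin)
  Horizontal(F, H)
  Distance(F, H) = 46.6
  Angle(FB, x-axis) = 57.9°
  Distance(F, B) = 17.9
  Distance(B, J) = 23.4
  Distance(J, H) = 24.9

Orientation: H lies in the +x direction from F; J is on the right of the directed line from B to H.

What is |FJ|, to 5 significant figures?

22.582

Checks: |BJ| = 23.40 ✓; |JH| = 24.90 ✓.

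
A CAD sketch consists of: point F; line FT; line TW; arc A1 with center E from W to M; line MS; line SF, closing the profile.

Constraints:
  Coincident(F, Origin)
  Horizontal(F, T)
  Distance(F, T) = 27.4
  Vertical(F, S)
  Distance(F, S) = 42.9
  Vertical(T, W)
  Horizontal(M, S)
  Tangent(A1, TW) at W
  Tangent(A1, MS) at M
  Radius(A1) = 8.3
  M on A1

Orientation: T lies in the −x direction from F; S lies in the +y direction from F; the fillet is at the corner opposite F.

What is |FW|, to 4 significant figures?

44.14

F is at the origin; F and T share the same y with |FT| = 27.4 and T on the −x side, so T = (-27.40, 0.000). FS is vertical with |FS| = 42.9 and S on the +y side, so S = (0.000, 42.90). The virtual corner opposite F is at (-27.40, 42.90). Since A1 is tangent to TW there, EW ⟂ TW and tangency of A1 to MS means the radius EM is perpendicular to MS, with radius 8.3, so the center E sits 8.3 in from both sides at E = (-19.10, 34.60). That places the tangent points at W = (-27.40, 34.60) on TW and M = (-19.10, 42.90) on MS. Then |FW| = |W − F| = 44.14.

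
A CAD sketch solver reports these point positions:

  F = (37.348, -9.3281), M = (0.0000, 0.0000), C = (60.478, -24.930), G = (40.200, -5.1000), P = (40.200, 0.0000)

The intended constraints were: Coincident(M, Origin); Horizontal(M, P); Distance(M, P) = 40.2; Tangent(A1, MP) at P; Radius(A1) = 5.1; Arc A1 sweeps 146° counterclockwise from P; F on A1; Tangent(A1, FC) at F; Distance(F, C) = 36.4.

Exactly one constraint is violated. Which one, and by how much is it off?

Distance(F, C) = 36.4 — off by 8.50.

M = (0.00, 0.00) ✓; M.y = 0.00, P.y = 0.00 ✓; |MP| = 40.20 ✓; ∠(GP, PM) = 90.00° ✓; |GP| = 5.100 ✓; bearing(G→F) − bearing(G→P) = 146.0° ✓; |GF| = 5.100 ✓; ∠(GF, FC) = 90.00° ✓; |FC| = 27.90 ✗.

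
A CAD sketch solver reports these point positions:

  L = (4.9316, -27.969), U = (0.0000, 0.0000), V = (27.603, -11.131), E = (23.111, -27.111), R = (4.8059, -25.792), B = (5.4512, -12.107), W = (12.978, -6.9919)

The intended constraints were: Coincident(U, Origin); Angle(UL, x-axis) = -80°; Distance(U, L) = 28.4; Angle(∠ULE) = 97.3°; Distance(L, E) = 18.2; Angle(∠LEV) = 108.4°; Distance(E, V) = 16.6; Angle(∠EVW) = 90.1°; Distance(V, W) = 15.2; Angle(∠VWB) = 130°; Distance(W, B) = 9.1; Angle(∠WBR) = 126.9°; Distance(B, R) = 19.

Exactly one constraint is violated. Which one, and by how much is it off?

Distance(B, R) = 19 — off by 5.30.

U = (0.00, 0.00) ✓; UL at -80.00° ✓; |UL| = 28.40 ✓; ∠ULE = 97.30° ✓; |LE| = 18.20 ✓; ∠LEV = 108.4° ✓; |EV| = 16.60 ✓; ∠EVW = 90.10° ✓; |VW| = 15.20 ✓; ∠VWB = 130.0° ✓; |WB| = 9.100 ✓; ∠WBR = 126.9° ✓; |BR| = 13.70 ✗.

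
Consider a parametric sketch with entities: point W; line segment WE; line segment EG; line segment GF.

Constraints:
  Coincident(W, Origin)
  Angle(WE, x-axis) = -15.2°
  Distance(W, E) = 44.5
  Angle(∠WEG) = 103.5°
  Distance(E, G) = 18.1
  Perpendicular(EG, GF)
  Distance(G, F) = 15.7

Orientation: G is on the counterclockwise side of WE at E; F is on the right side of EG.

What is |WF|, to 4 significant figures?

65.49

W is at the origin; WE runs at -15.2° with length 44.5, so E = 44.5·(cos -15.2°, sin -15.2°) = (42.94, -11.67). ∠WEG = 103.5°, so EG runs at -15.2° + (180° − 103.5°) = 61.30° from the x-axis; with |EG| = 18.1, G = E + 18.1·(cos 61.30°, sin 61.30°) = (51.64, 4.209). EG is perpendicular to GF; with |GF| = 15.7 on the right of EG, F = G + 15.7·(0.8771, -0.4802) = (65.41, -3.331). Then |WF| = |F − W| = 65.49.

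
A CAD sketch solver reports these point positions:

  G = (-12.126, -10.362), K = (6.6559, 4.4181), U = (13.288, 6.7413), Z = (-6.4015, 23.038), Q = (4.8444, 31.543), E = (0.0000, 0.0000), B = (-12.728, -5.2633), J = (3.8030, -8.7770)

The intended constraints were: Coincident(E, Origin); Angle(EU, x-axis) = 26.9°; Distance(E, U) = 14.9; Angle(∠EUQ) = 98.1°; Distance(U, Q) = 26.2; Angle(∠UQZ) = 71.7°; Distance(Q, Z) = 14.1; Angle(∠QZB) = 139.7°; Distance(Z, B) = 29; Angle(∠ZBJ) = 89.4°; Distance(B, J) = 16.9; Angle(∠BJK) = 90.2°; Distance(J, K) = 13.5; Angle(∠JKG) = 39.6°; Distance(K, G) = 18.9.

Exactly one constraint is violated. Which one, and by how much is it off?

Distance(K, G) = 18.9 — off by 5.00.

E = (0.00, 0.00) ✓; EU at 26.90° ✓; |EU| = 14.90 ✓; ∠EUQ = 98.10° ✓; |UQ| = 26.20 ✓; ∠UQZ = 71.70° ✓; |QZ| = 14.10 ✓; ∠QZB = 139.7° ✓; |ZB| = 29.00 ✓; ∠ZBJ = 89.40° ✓; |BJ| = 16.90 ✓; ∠BJK = 90.20° ✓; |JK| = 13.50 ✓; ∠JKG = 39.60° ✓; |KG| = 23.90 ✗.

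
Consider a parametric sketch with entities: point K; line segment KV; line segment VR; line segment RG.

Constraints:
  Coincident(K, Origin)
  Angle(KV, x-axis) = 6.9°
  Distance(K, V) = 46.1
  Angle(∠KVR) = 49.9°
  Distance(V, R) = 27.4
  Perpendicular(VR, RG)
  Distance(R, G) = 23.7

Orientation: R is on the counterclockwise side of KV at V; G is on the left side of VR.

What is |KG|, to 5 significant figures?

11.788

∠KVR = 49.9°, so VR runs at 6.9° + (180° − 49.9°) = 137.00° from the x-axis; with |VR| = 27.4, R = V + 27.4·(cos 137.00°, sin 137.00°) = (25.727, 24.225). The perpendicularity gives RG at right angles to VR; with |RG| = 23.7 on the left of VR, G = R + 23.7·(-0.68200, -0.73135) = (9.5637, 6.8920). Then |KG| = |G − K| = 11.788.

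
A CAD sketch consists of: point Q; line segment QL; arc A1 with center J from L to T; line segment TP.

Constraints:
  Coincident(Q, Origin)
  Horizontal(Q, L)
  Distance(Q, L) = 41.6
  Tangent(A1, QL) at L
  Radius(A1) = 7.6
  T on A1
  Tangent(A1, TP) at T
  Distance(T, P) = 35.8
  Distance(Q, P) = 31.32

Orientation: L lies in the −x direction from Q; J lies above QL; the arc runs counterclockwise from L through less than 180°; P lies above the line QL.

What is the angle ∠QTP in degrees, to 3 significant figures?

51.7°

Checks: ∠(JL, LQ) = 90.00° ✓; |JT| = 7.600 ✓; ∠(JT, TP) = 90.00° ✓; |TP| = 35.80 ✓; |QP| = 31.32 ✓.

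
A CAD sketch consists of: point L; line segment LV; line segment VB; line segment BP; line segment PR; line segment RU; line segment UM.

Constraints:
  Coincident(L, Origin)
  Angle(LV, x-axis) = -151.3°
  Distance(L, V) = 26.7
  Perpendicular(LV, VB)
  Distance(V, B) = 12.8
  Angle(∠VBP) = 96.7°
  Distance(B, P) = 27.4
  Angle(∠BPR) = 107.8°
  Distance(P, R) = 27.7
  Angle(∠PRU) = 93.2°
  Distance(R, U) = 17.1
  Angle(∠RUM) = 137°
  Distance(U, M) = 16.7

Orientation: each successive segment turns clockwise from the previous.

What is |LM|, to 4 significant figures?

23.09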